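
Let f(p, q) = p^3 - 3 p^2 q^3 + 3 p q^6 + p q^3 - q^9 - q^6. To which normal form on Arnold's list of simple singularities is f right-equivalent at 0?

E7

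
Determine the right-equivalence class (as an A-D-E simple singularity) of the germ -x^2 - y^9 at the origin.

The Hessian of f at 0 is [[-2, 0], [0, 0]] with rank 1, so corank 1. A Groebner basis of the Jacobian ideal J(f) in C{x,y} is {y^8, x}; counting standard monomials gives mu = 8. Corank 1: A-series; mu = 8 gives A_8.

A_{8}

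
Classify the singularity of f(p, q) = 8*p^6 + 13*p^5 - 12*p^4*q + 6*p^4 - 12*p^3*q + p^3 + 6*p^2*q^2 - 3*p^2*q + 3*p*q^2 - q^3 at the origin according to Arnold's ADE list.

The Hessian of f at 0 is [[0, 0], [0, 0]] with rank 0, so corank 2. A Groebner basis of the Jacobian ideal J(f) in C{p,q} is {3*p^2/32 + p*q^3 + 3*p*q^2/8 - 3*p*q/16 - 3*q^3/8 + 3*q^2/32, p^2/8 + p*q^2/2 - p*q/4 + q^4 - q^3/2 + q^2/8, p^3 + 3*p^2/8 - 3*p*q^2/2 - 3*p*q/4 + q^3/2 + 3*q^2/8, p^2*q + p^2/8 - 3*p*q^2/2 - p*q/4 + q^3/2 + q^2/8}; counting standard monomials gives mu = 8. Corank 2; j^3 = (p - q)^3 is a perfect cube, so E-series; the 5-jet and mu = 8 give E_8.

E_8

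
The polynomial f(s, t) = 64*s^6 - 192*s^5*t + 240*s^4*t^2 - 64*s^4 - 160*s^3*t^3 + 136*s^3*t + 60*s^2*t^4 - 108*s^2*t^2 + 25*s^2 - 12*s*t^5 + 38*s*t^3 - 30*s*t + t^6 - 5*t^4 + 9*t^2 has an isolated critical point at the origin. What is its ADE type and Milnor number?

Type A_{3}, Milnor number mu = 3.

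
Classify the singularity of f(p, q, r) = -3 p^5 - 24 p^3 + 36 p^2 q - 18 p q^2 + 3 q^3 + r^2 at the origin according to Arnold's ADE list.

E8

The Hessian of f at 0 has rank 1. Corank 2; j^3 = -3*(2*p - q)^3 is a perfect cube, so E-series; the 5-jet and mu = 8 give E_8.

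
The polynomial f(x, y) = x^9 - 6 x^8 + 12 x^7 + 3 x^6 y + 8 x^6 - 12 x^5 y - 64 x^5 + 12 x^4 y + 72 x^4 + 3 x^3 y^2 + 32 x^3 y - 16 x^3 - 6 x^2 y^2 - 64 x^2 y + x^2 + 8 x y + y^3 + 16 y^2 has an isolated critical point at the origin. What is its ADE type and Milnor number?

The Hessian of f at 0 is [[2, 8], [8, 32]] with rank 1, so corank 1. A Groebner basis of the Jacobian ideal J(f) in C{x,y} is {y^2, x + 4*y}; counting standard monomials gives mu = 2. Corank 1: A-series; mu = 2 gives A_2.

Type A_{2}, Milnor number mu = 2.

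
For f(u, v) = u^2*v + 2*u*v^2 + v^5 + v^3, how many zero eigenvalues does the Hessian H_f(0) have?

2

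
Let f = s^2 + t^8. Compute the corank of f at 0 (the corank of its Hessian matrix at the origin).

1

Hessian at 0 has rank 1.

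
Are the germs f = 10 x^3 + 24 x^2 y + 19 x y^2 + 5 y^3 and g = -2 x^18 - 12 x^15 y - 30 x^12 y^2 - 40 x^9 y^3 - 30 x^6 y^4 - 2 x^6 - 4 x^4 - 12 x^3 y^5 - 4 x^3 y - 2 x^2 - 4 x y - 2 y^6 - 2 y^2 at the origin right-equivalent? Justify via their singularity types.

The Hessian of f at 0 is [[0, 0], [0, 0]] with rank 0, so corank 2. A Groebner basis of the Jacobian ideal J(f) in C{x,y} is {y^3, x^2 - y^2/6, x*y + y^2/2}; counting standard monomials gives mu = 4. Corank 2; j^3 = (x + y)*(10*x^2 + 14*x*y + 5*y^2) splits into three distinct lines over C (the quadratic factor has nonzero discriminant), so D_4. The Hessian of g at 0 is [[-4, -4], [-4, -4]] with rank 1, so corank 1. A Groebner basis of the Jacobian ideal J(g) in C{x,y} is {x*y^2 + x + y, -x + y^3 - y, x^2 + 2*x*y + y^2}; counting standard monomials gives mu = 5. Corank 1: A-series; mu = 5 gives A_5. f is D_4 but g is A_5, hence not right-equivalent.

No.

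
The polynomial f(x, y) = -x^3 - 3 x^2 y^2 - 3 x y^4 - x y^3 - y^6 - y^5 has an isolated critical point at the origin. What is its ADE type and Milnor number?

The Hessian of f at 0 is [[0, 0], [0, 0]] with rank 0, so corank 2. A Groebner basis of the Jacobian ideal J(f) in C{x,y} is {-x^2 + y^4 - y^3/3, x^3, x^2*y + x^2/3 + y^3/9, x^2 + x*y^2 + y^3/3}; counting standard monomials gives mu = 7. Corank 2; j^3 = -x^3 is a perfect cube, so E-series; the 4-jet and mu = 7 give E_7.

Type E_7, Milnor number mu = 7.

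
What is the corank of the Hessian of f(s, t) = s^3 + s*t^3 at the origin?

2

Hessian at 0 has rank 0.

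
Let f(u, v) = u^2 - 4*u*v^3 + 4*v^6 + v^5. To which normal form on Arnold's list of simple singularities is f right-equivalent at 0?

A_{4}

The Hessian of f at 0 has rank 1. Corank 1: A-series; mu = 4 gives A_4.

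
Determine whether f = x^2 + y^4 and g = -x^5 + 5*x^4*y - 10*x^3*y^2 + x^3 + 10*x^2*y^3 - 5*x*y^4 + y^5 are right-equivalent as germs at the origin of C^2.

No.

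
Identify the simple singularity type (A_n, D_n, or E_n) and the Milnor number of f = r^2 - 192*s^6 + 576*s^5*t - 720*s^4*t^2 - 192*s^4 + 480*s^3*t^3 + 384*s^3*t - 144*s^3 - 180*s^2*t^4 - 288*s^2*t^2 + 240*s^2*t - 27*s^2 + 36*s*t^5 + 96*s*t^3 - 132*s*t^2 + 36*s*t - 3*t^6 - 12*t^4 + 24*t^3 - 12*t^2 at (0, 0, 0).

The Hessian of f at 0 has rank 2. Corank 1: A-series; mu = 5 gives A_5.

Type A5, Milnor number mu = 5.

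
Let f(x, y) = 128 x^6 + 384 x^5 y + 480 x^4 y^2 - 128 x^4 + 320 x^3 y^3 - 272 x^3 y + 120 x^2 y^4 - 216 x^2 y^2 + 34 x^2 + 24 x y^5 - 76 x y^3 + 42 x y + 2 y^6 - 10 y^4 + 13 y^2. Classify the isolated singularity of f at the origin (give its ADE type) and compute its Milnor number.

The Hessian of f at 0 has rank 2. Corank 0: nondegenerate Morse point, so A_1.

Type A_{1}, Milnor number mu = 1.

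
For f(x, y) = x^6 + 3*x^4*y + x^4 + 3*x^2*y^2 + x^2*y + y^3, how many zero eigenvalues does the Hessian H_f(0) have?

2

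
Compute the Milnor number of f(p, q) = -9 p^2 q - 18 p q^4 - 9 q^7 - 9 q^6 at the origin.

The Hessian of f at 0 has rank 0. Corank 2; j^3 = -9*p^2*q has shape L^2 M (L != M), so D-series; mu = 7 gives D_7.

7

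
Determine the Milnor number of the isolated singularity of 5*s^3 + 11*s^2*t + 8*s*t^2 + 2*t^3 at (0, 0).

4

The Hessian of f at 0 has rank 0. Corank 2; j^3 = (s + t)*(5*s^2 + 6*s*t + 2*t^2) splits into three distinct lines over C (the quadratic factor has nonzero discriminant), so D_4.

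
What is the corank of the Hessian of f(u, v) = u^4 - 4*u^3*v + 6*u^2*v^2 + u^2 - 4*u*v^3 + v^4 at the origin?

1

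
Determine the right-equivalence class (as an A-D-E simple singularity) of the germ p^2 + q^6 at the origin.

A_{5}

The Hessian of f at 0 has rank 1. Corank 1: A-series; mu = 5 gives A_5.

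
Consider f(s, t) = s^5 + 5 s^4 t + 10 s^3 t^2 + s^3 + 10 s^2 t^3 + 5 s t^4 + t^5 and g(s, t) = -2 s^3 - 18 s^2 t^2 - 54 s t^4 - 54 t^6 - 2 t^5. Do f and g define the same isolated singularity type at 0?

Yes.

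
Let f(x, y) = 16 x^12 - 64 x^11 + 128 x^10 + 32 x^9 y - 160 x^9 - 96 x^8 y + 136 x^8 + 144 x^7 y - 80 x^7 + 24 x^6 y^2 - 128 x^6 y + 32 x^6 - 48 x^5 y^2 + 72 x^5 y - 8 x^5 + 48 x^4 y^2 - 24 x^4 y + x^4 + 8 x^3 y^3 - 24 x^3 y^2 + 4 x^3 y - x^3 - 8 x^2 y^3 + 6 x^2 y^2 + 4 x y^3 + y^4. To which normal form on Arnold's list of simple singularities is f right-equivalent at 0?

The Hessian of f at 0 has rank 0. Corank 2; j^3 = -x^3 is a perfect cube, so E-series; the 4-jet and mu = 6 give E_6.

E6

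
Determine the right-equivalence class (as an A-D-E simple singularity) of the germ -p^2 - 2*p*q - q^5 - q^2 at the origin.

A_{4}

The Hessian of f at 0 has rank 1. Corank 1: A-series; mu = 4 gives A_4.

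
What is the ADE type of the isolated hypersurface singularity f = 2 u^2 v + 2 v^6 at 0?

The Hessian of f at 0 has rank 0. Corank 2; j^3 = 2*u^2*v has shape L^2 M (L != M), so D-series; mu = 7 gives D_7.

D_7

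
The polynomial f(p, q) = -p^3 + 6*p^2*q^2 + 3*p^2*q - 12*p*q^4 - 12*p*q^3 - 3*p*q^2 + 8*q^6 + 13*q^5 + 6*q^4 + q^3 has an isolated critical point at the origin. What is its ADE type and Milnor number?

The Hessian of f at 0 has rank 0. Corank 2; j^3 = -(p - q)^3 is a perfect cube, so E-series; the 5-jet and mu = 8 give E_8.

Type E_{8}, Milnor number mu = 8.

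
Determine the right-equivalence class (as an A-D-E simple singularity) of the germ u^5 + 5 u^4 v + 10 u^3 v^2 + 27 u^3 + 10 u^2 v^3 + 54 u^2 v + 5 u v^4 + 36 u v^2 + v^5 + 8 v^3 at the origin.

E_8

The Hessian of f at 0 is [[0, 0], [0, 0]] with rank 0, so corank 2. A Groebner basis of the Jacobian ideal J(f) in C{u,v} is {v^5, u*v^3 + 3*v^4/4, u^2 + 4*u*v/3 + 4*v^2/9}; counting standard monomials gives mu = 8. Corank 2; j^3 = (3*u + 2*v)^3 is a perfect cube, so E-series; the 5-jet and mu = 8 give E_8.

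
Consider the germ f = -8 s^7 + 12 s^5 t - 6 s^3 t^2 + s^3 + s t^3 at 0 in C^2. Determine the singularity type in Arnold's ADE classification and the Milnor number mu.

The Hessian of f at 0 is [[0, 0], [0, 0]] with rank 0, so corank 2. A Groebner basis of the Jacobian ideal J(f) in C{s,t} is {s^3, s*t^2, 3*s^2 + t^3}; counting standard monomials gives mu = 7. Corank 2; j^3 = s^3 is a perfect cube, so E-series; the 4-jet and mu = 7 give E_7.

Type E_{7}, Milnor number mu = 7.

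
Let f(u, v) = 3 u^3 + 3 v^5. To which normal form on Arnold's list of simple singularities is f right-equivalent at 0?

The Hessian of f at 0 has rank 0. Corank 2; j^3 = 3*u^3 is a perfect cube, so E-series; the 5-jet and mu = 8 give E_8.

E_{8}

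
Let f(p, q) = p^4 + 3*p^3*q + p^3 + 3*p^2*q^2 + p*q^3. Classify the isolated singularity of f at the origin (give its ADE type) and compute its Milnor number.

The Hessian of f at 0 has rank 0. Corank 2; j^3 = p^3 is a perfect cube, so E-series; the 4-jet and mu = 7 give E_7.

Type E_{7}, Milnor number mu = 7.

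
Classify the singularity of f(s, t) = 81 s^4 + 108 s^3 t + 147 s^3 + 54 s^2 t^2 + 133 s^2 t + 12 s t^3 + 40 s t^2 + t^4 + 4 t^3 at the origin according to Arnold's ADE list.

D_{5}

The Hessian of f at 0 has rank 0. Corank 2; j^3 = (3*s + t)*(7*s + 2*t)^2 has shape L^2 M (L != M), so D-series; mu = 5 gives D_5.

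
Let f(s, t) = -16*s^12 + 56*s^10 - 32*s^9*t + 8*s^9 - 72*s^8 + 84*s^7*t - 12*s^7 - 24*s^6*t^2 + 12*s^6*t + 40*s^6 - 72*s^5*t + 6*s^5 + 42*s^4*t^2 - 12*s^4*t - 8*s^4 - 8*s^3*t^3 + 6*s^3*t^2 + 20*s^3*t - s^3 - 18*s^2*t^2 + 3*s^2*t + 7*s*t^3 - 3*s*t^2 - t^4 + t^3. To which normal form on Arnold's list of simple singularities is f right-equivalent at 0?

The Hessian of f at 0 is [[0, 0], [0, 0]] with rank 0, so corank 2. A Groebner basis of the Jacobian ideal J(f) in C{s,t} is {3*s^2/4 - 3*s*t/2 + t^4 + t^3/4 + 3*t^2/4, s^3 + 9*s^2/4 - 9*s*t/2 - t^3/4 + 9*t^2/4, s^2*t + 7*s^2/4 - 7*s*t/2 - 5*t^3/12 + 7*t^2/4, s^2 + s*t^2 - 2*s*t - 2*t^3/3 + t^2}; counting standard monomials gives mu = 7. Corank 2; j^3 = -(s - t)^3 is a perfect cube, so E-series; the 4-jet and mu = 7 give E_7.

E_{7}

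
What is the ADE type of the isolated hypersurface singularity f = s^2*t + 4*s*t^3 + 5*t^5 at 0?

D_{6}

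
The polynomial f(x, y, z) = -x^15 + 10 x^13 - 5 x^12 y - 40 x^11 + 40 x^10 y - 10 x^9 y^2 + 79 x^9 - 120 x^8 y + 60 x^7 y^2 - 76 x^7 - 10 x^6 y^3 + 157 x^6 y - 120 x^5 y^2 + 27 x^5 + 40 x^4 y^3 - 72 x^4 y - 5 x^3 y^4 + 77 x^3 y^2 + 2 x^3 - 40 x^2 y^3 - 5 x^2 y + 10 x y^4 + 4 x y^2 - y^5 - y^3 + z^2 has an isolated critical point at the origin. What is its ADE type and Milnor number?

Type D6, Milnor number mu = 6.

The Hessian of f at 0 is [[0, 0, 0], [0, 0, 0], [0, 0, 2]] with rank 1, so corank 2. A Groebner basis of the Jacobian ideal J(f) in C{x,y,z} is {-x*y/11 + y^4 + y^2/11, x*y^2 - y^3, x^2 - 17*x*y/11 + 6*y^2/11, z}; counting standard monomials gives mu = 6. Corank 2; j^3 = (x - y)^2*(2*x - y) has shape L^2 M (L != M), so D-series; mu = 6 gives D_6.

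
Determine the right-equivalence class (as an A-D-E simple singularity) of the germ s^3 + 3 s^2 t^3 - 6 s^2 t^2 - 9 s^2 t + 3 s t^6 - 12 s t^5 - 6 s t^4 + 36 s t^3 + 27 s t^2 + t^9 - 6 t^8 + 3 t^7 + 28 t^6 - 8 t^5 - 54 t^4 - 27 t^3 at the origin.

E8

The Hessian of f at 0 has rank 0. Corank 2; j^3 = (s - 3*t)^3 is a perfect cube, so E-series; the 5-jet and mu = 8 give E_8.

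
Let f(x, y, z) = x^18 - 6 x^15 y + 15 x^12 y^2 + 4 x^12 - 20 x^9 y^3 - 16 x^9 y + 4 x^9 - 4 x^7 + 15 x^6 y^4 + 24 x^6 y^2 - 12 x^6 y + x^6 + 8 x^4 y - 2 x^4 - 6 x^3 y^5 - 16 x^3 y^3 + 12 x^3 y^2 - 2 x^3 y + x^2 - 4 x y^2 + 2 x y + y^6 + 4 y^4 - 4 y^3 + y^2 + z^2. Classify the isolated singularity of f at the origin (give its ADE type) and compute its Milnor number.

The Hessian of f at 0 has rank 2. Corank 1: A-series; mu = 5 gives A_5.

Type A5, Milnor number mu = 5.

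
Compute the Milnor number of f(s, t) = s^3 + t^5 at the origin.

8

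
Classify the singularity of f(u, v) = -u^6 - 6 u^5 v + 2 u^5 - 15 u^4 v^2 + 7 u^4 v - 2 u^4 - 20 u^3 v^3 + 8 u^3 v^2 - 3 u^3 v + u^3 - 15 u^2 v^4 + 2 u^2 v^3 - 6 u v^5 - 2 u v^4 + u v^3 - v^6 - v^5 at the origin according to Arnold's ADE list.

The Hessian of f at 0 is [[0, 0], [0, 0]] with rank 0, so corank 2. A Groebner basis of the Jacobian ideal J(f) in C{u,v} is {3*u^2 + v^4 + v^3, u^3, u^2*v - u^2 - v^3/3, 5*u^2 + u*v^2 + 5*v^3/3}; counting standard monomials gives mu = 7. Corank 2; j^3 = u^3 is a perfect cube, so E-series; the 4-jet and mu = 7 give E_7.

E_{7}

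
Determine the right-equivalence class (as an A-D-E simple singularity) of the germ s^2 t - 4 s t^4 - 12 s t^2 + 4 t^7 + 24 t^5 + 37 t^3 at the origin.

D_4

The Hessian of f at 0 has rank 0. Corank 2; j^3 = t*(s^2 - 12*s*t + 37*t^2) splits into three distinct lines over C (the quadratic factor has nonzero discriminant), so D_4.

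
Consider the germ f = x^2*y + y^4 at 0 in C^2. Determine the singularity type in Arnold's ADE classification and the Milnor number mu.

Type D_5, Milnor number mu = 5.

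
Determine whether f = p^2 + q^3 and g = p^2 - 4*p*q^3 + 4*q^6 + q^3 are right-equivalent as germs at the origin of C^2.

Yes.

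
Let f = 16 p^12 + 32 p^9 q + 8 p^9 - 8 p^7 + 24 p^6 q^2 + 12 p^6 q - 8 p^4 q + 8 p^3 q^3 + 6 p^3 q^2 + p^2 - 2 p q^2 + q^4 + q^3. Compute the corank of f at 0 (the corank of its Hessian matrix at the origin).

1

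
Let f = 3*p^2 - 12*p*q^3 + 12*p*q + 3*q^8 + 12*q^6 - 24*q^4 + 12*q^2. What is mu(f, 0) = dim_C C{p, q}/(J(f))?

The Hessian of f at 0 has rank 1. Corank 1: A-series; mu = 7 gives A_7.

7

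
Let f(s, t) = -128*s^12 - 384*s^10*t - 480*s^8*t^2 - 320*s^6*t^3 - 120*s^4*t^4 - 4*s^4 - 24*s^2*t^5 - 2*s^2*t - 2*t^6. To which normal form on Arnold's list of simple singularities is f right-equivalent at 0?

D_{7}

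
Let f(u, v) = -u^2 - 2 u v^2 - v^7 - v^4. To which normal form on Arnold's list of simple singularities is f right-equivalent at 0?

A_6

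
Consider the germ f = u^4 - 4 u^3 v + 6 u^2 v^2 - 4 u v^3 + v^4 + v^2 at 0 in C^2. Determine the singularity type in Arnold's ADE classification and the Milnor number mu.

The Hessian of f at 0 has rank 1. Corank 1: A-series; mu = 3 gives A_3.

Type A_{3}, Milnor number mu = 3.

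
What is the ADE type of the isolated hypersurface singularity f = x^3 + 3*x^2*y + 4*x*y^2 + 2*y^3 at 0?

The Hessian of f at 0 has rank 0. Corank 2; j^3 = (x + y)*(x^2 + 2*x*y + 2*y^2) splits into three distinct lines over C (the quadratic factor has nonzero discriminant), so D_4.

D_{4}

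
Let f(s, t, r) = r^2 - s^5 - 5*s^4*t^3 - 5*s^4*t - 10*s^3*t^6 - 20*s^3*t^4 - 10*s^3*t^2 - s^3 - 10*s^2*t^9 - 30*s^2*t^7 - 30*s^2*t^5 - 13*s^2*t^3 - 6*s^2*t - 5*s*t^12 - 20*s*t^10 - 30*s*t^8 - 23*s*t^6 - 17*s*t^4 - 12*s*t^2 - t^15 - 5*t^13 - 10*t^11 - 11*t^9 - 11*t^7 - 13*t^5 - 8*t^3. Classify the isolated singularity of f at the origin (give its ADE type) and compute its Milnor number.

The Hessian of f at 0 is [[0, 0, 0], [0, 0, 0], [0, 0, 2]] with rank 1, so corank 2. A Groebner basis of the Jacobian ideal J(f) in C{s,t,r} is {-7*s^2/2 + s*t^3 - 14*s*t - 14*t^2, 2*s^2 + 8*s*t + t^4 + 8*t^2, s^3 - 12*s*t^2 - 16*t^3, s^2*t + 4*s*t^2 + 4*t^3, r}; counting standard monomials gives mu = 8. Corank 2; j^3 = -(s + 2*t)^3 is a perfect cube, so E-series; the 5-jet and mu = 8 give E_8.

Type E_8, Milnor number mu = 8.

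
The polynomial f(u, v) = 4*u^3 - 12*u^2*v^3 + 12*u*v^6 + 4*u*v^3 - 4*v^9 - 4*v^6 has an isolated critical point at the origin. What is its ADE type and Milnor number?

The Hessian of f at 0 is [[0, 0], [0, 0]] with rank 0, so corank 2. A Groebner basis of the Jacobian ideal J(f) in C{u,v} is {u^3, u*v^2, 3*u^2 + v^3}; counting standard monomials gives mu = 7. Corank 2; j^3 = 4*u^3 is a perfect cube, so E-series; the 4-jet and mu = 7 give E_7.

Type E_7, Milnor number mu = 7.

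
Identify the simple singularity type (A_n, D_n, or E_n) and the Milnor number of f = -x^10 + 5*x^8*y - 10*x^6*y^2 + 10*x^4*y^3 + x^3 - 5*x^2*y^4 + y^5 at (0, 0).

Type E_8, Milnor number mu = 8.

The Hessian of f at 0 is [[0, 0], [0, 0]] with rank 0, so corank 2. A Groebner basis of the Jacobian ideal J(f) in C{x,y} is {y^4, x^2}; counting standard monomials gives mu = 8. Corank 2; j^3 = x^3 is a perfect cube, so E-series; the 5-jet and mu = 8 give E_8.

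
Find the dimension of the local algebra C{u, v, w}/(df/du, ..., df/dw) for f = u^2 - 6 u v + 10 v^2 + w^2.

1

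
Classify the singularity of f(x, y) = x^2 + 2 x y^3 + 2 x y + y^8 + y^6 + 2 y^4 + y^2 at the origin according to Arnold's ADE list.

The Hessian of f at 0 has rank 1. Corank 1: A-series; mu = 7 gives A_7.

A7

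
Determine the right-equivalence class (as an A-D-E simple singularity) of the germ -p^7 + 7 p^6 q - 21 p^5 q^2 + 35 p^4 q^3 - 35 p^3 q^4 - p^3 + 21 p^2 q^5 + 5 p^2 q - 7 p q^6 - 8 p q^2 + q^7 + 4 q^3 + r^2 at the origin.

D8

The Hessian of f at 0 has rank 1. Corank 2; j^3 = -(p - 2*q)^2*(p - q) has shape L^2 M (L != M), so D-series; mu = 8 gives D_8.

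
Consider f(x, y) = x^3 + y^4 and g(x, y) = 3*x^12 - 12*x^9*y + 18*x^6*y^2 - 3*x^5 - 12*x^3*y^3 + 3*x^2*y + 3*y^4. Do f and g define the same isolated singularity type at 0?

The Hessian of f at 0 is [[0, 0], [0, 0]] with rank 0, so corank 2. A Groebner basis of the Jacobian ideal J(f) in C{x,y} is {y^3, x^2}; counting standard monomials gives mu = 6. Corank 2; j^3 = x^3 is a perfect cube, so E-series; the 4-jet and mu = 6 give E_6. The Hessian of g at 0 is [[0, 0], [0, 0]] with rank 0, so corank 2. A Groebner basis of the Jacobian ideal J(g) in C{x,y} is {x^3, x^2/4 + y^3, x*y}; counting standard monomials gives mu = 5. Corank 2; j^3 = 3*x^2*y has shape L^2 M (L != M), so D-series; mu = 5 gives D_5. f is E_6 but g is D_5, hence not right-equivalent.

No.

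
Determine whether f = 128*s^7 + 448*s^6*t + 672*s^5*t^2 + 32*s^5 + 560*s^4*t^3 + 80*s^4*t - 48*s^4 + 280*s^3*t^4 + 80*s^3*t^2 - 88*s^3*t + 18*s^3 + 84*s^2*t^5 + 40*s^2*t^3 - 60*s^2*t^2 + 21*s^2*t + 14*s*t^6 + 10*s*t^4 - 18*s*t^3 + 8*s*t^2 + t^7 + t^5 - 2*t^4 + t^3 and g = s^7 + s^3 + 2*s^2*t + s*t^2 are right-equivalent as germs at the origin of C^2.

Yes.

The Hessian of f at 0 is [[0, 0], [0, 0]] with rank 0, so corank 2. A Groebner basis of the Jacobian ideal J(f) in C{s,t} is {-84321*s^2/370 + s*t^3 + 10611*s*t^2/370 - 131139*s*t/740 + 7767*t^3/740 - 135*t^2/4, 100602*s^2/185 - 13797*s*t^2/185 + 78489*s*t/185 + t^4 - 5022*t^3/185 + 81*t^2, s^3 + 573*s^2/370 - 183*s*t^2/370 + 937*s*t/740 - 101*t^3/740 + t^2/4, s^2*t - 567*s^2/370 + 307*s*t^2/370 - 933*s*t/740 + 129*t^3/740 - t^2/4}; counting standard monomials gives mu = 8. Corank 2; j^3 = (2*s + t)*(3*s + t)^2 has shape L^2 M (L != M), so D-series; mu = 8 gives D_8. The Hessian of g at 0 is [[0, 0], [0, 0]] with rank 0, so corank 2. A Groebner basis of the Jacobian ideal J(g) in C{s,t} is {s*t/7 + t^6 + t^2/7, s*t^2 + t^3, s^2 + s*t}; counting standard monomials gives mu = 8. Corank 2; j^3 = s*(s + t)^2 has shape L^2 M (L != M), so D-series; mu = 8 gives D_8. Both have type D_8, hence right-equivalent.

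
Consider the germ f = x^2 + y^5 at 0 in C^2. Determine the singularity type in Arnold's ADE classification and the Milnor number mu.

Type A_{4}, Milnor number mu = 4.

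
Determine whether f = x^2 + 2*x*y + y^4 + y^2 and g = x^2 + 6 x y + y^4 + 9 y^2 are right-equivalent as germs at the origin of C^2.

Yes.

The Hessian of f at 0 has rank 1. Corank 1: A-series; mu = 3 gives A_3. The Hessian of g at 0 has rank 1. Corank 1: A-series; mu = 3 gives A_3. Both have type A_3, hence right-equivalent.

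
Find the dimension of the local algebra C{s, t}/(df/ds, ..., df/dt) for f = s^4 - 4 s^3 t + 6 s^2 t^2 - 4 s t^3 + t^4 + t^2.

3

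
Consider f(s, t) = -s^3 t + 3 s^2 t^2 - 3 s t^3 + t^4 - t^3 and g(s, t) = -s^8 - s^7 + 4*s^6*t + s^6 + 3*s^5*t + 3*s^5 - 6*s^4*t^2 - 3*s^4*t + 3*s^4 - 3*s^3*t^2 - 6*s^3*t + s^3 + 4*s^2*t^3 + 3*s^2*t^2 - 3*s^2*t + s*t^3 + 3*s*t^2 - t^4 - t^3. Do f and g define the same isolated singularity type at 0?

Yes.

The Hessian of f at 0 has rank 0. Corank 2; j^3 = -t^3 is a perfect cube, so E-series; the 4-jet and mu = 7 give E_7. The Hessian of g at 0 has rank 0. Corank 2; j^3 = (s - t)^3 is a perfect cube, so E-series; the 4-jet and mu = 7 give E_7. Both have type E_7, hence right-equivalent.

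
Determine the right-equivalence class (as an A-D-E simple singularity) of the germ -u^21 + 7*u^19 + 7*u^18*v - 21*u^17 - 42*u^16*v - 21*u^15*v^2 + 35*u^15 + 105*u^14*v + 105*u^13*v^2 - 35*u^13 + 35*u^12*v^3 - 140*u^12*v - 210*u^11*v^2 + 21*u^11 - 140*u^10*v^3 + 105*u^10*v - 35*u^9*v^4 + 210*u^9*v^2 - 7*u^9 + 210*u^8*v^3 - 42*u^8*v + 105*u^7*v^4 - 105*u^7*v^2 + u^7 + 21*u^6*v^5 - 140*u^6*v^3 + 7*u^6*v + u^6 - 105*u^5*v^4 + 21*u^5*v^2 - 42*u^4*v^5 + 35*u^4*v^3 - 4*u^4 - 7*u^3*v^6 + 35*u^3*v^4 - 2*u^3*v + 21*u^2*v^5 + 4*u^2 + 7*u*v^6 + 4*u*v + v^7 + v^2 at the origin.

A_{6}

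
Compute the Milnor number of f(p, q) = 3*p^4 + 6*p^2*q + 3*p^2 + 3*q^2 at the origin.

The Hessian of f at 0 is [[6, 0], [0, 6]] with rank 2, so corank 0. A Groebner basis of the Jacobian ideal J(f) in C{p,q} is {p, q}; counting standard monomials gives mu = 1. Corank 0: nondegenerate Morse point, so A_1.

1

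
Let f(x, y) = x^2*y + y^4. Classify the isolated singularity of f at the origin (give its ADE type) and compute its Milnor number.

Type D5, Milnor number mu = 5.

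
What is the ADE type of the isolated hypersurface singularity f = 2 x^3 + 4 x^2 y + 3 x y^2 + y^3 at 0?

D4

The Hessian of f at 0 is [[0, 0], [0, 0]] with rank 0, so corank 2. A Groebner basis of the Jacobian ideal J(f) in C{x,y} is {y^3, x^2 - 3*y^2/2, x*y + 3*y^2/2}; counting standard monomials gives mu = 4. Corank 2; j^3 = (x + y)*(2*x^2 + 2*x*y + y^2) splits into three distinct lines over C (the quadratic factor has nonzero discriminant), so D_4.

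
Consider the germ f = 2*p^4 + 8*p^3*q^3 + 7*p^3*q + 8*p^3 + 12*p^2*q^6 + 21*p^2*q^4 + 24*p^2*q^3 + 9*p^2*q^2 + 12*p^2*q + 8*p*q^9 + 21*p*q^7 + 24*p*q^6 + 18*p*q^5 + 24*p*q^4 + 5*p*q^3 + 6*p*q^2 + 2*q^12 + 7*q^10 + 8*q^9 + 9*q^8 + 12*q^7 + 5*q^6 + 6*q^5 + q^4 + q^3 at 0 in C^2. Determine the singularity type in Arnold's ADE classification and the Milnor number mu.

The Hessian of f at 0 has rank 0. Corank 2; j^3 = (2*p + q)^3 is a perfect cube, so E-series; the 4-jet and mu = 7 give E_7.

Type E_7, Milnor number mu = 7.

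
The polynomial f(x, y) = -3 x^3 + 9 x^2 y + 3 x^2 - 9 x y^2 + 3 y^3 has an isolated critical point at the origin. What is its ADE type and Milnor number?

The Hessian of f at 0 is [[6, 0], [0, 0]] with rank 1, so corank 1. A Groebner basis of the Jacobian ideal J(f) in C{x,y} is {y^2, x}; counting standard monomials gives mu = 2. Corank 1: A-series; mu = 2 gives A_2.

Type A_{2}, Milnor number mu = 2.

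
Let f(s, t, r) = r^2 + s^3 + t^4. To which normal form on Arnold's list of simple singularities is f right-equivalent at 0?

The Hessian of f at 0 is [[0, 0, 0], [0, 0, 0], [0, 0, 2]] with rank 1, so corank 2. A Groebner basis of the Jacobian ideal J(f) in C{s,t,r} is {t^3, s^2, r}; counting standard monomials gives mu = 6. Corank 2; j^3 = s^3 is a perfect cube, so E-series; the 4-jet and mu = 6 give E_6.

E_{6}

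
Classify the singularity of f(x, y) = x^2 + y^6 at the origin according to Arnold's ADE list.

A5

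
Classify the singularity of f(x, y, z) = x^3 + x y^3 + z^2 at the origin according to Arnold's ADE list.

The Hessian of f at 0 has rank 1. Corank 2; j^3 = x^3 is a perfect cube, so E-series; the 4-jet and mu = 7 give E_7.

E_7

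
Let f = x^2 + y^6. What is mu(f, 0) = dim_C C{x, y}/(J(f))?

The Hessian of f at 0 has rank 1. Corank 1: A-series; mu = 5 gives A_5.

5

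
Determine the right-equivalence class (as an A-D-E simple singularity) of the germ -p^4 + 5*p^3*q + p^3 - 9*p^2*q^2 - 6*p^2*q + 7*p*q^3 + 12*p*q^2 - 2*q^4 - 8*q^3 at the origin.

The Hessian of f at 0 is [[0, 0], [0, 0]] with rank 0, so corank 2. A Groebner basis of the Jacobian ideal J(f) in C{p,q} is {3*p^2 - 12*p*q + q^4 - q^3 + 12*q^2, p^3 - 18*p^2 + 72*p*q - 2*q^3 - 72*q^2, p^2*q - 7*p^2 + 28*p*q - 5*q^3/3 - 28*q^2, -2*p^2 + p*q^2 + 8*p*q - 4*q^3/3 - 8*q^2}; counting standard monomials gives mu = 7. Corank 2; j^3 = (p - 2*q)^3 is a perfect cube, so E-series; the 4-jet and mu = 7 give E_7.

E_{7}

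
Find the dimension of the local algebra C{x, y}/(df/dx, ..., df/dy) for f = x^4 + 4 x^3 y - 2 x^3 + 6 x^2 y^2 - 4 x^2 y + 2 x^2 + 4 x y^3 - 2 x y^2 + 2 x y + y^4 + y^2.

The Hessian of f at 0 has rank 2. Corank 0: nondegenerate Morse point, so A_1.

1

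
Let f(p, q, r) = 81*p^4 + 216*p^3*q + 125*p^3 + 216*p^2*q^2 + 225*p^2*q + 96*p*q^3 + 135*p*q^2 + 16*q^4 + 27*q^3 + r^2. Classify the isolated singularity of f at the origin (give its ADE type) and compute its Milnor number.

Type E_6, Milnor number mu = 6.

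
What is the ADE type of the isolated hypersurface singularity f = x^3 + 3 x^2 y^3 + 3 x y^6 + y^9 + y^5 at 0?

The Hessian of f at 0 is [[0, 0], [0, 0]] with rank 0, so corank 2. A Groebner basis of the Jacobian ideal J(f) in C{x,y} is {x^2/2 + x*y^3, y^4, x^3, x^2*y}; counting standard monomials gives mu = 8. Corank 2; j^3 = x^3 is a perfect cube, so E-series; the 5-jet and mu = 8 give E_8.

E_{8}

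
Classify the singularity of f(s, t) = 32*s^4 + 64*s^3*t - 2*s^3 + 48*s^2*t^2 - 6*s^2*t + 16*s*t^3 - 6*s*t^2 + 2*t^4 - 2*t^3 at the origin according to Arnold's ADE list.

The Hessian of f at 0 is [[0, 0], [0, 0]] with rank 0, so corank 2. A Groebner basis of the Jacobian ideal J(f) in C{s,t} is {t^4, s*t^2 + 5*t^3/6, s^2 + 2*s*t + t^2}; counting standard monomials gives mu = 6. Corank 2; j^3 = -2*(s + t)^3 is a perfect cube, so E-series; the 4-jet and mu = 6 give E_6.

E_6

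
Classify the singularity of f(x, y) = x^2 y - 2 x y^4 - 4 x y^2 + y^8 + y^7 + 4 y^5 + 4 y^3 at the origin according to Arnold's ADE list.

D9

The Hessian of f at 0 has rank 0. Corank 2; j^3 = y*(x - 2*y)^2 has shape L^2 M (L != M), so D-series; mu = 9 gives D_9.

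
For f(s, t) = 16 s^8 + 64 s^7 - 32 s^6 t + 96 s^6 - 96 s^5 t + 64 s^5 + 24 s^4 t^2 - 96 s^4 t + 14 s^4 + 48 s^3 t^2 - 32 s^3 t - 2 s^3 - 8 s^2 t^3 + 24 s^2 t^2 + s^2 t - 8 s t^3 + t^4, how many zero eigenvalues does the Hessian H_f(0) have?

2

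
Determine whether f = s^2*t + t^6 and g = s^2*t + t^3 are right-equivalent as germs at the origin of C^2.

No.

The Hessian of f at 0 has rank 0. Corank 2; j^3 = s^2*t has shape L^2 M (L != M), so D-series; mu = 7 gives D_7. The Hessian of g at 0 has rank 0. Corank 2; j^3 = t*(s^2 + t^2) splits into three distinct lines over C (the quadratic factor has nonzero discriminant), so D_4. f is D_7 but g is D_4, hence not right-equivalent.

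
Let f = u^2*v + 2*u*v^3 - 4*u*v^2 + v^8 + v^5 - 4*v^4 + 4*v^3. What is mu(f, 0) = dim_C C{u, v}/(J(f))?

9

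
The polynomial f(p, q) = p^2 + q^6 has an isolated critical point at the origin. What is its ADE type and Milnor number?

Type A_5, Milnor number mu = 5.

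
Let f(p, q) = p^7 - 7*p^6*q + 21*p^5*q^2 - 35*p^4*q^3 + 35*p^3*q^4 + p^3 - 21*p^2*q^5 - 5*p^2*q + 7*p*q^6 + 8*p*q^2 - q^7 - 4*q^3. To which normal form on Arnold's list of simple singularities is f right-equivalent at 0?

D_{8}

The Hessian of f at 0 has rank 0. Corank 2; j^3 = (p - 2*q)^2*(p - q) has shape L^2 M (L != M), so D-series; mu = 8 gives D_8.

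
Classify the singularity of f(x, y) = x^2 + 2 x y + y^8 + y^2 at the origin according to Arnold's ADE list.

A_7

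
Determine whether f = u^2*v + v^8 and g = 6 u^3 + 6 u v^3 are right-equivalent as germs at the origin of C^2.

No.

The Hessian of f at 0 has rank 0. Corank 2; j^3 = u^2*v has shape L^2 M (L != M), so D-series; mu = 9 gives D_9. The Hessian of g at 0 has rank 0. Corank 2; j^3 = 6*u^3 is a perfect cube, so E-series; the 4-jet and mu = 7 give E_7. f is D_9 but g is E_7, hence not right-equivalent.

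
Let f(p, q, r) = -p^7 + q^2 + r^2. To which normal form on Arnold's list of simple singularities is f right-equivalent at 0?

A_6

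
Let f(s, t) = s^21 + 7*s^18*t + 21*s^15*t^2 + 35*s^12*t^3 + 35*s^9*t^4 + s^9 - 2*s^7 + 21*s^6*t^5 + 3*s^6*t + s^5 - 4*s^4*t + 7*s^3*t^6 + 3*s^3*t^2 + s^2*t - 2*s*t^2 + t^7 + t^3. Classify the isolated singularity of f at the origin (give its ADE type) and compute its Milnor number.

Type D_{8}, Milnor number mu = 8.

The Hessian of f at 0 has rank 0. Corank 2; j^3 = t*(s - t)^2 has shape L^2 M (L != M), so D-series; mu = 8 gives D_8.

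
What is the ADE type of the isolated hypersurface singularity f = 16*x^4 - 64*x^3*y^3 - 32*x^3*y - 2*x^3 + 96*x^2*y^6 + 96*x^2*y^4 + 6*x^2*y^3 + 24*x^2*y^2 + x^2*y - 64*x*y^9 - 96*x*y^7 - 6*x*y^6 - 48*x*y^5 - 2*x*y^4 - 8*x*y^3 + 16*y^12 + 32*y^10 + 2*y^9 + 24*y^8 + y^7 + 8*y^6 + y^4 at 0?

D5

The Hessian of f at 0 has rank 0. Corank 2; j^3 = -x^2*(2*x - y) has shape L^2 M (L != M), so D-series; mu = 5 gives D_5.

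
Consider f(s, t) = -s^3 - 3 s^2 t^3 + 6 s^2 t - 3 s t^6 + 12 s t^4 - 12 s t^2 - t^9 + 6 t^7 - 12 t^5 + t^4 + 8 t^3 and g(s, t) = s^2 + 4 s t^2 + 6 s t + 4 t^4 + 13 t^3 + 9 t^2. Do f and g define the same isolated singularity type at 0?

No.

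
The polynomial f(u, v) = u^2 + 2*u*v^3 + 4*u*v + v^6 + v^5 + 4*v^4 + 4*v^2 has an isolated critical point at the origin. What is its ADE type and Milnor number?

The Hessian of f at 0 has rank 1. Corank 1: A-series; mu = 4 gives A_4.

Type A_{4}, Milnor number mu = 4.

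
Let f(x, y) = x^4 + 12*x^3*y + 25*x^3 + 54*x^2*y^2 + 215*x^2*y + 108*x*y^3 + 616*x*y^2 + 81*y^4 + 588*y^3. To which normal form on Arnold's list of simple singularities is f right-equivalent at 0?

The Hessian of f at 0 has rank 0. Corank 2; j^3 = (x + 3*y)*(5*x + 14*y)^2 has shape L^2 M (L != M), so D-series; mu = 5 gives D_5.

D_{5}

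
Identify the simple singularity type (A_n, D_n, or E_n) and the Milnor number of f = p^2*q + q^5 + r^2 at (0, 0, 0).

The Hessian of f at 0 has rank 1. Corank 2; j^3 = p^2*q has shape L^2 M (L != M), so D-series; mu = 6 gives D_6.

Type D6, Milnor number mu = 6.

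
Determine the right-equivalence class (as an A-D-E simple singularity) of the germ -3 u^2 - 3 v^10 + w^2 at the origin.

A_9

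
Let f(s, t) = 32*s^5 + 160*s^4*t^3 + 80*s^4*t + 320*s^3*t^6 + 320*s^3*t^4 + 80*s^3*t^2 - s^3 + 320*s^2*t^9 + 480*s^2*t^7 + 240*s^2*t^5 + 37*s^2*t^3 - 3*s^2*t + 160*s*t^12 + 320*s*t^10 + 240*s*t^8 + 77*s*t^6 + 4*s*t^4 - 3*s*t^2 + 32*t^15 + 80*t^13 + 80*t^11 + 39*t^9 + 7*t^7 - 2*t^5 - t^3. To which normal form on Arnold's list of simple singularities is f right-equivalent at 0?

The Hessian of f at 0 is [[0, 0], [0, 0]] with rank 0, so corank 2. A Groebner basis of the Jacobian ideal J(f) in C{s,t} is {-7*s^2/2 + s*t^3 - 7*s*t - 7*t^2/2, 4*s^2 + 8*s*t + t^4 + 4*t^2, s^3 - 3*s*t^2 - 2*t^3, s^2*t + 2*s*t^2 + t^3}; counting standard monomials gives mu = 8. Corank 2; j^3 = -(s + t)^3 is a perfect cube, so E-series; the 5-jet and mu = 8 give E_8.

E8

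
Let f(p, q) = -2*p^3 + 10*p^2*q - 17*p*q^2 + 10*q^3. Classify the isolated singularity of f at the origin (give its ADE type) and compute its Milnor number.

The Hessian of f at 0 has rank 0. Corank 2; j^3 = -(p - 2*q)*(2*p^2 - 6*p*q + 5*q^2) splits into three distinct lines over C (the quadratic factor has nonzero discriminant), so D_4.

Type D_{4}, Milnor number mu = 4.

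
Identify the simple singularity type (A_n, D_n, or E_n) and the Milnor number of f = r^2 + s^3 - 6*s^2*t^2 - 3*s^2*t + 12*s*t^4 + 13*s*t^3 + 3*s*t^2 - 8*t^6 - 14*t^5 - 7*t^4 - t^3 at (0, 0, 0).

Type E7, Milnor number mu = 7.

The Hessian of f at 0 has rank 1. Corank 2; j^3 = (s - t)^3 is a perfect cube, so E-series; the 4-jet and mu = 7 give E_7.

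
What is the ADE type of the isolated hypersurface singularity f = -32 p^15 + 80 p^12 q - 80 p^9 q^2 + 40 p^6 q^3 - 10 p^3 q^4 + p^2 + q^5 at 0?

A_4

The Hessian of f at 0 has rank 1. Corank 1: A-series; mu = 4 gives A_4.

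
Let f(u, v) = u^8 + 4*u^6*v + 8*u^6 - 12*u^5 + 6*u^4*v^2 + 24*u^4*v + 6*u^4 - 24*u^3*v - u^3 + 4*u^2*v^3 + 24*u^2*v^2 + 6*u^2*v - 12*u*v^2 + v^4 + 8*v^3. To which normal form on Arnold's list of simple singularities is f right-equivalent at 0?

E_{6}

The Hessian of f at 0 has rank 0. Corank 2; j^3 = -(u - 2*v)^3 is a perfect cube, so E-series; the 4-jet and mu = 6 give E_6.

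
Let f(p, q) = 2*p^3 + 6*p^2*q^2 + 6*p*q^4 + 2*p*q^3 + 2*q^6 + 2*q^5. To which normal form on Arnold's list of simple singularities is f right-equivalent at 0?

E_7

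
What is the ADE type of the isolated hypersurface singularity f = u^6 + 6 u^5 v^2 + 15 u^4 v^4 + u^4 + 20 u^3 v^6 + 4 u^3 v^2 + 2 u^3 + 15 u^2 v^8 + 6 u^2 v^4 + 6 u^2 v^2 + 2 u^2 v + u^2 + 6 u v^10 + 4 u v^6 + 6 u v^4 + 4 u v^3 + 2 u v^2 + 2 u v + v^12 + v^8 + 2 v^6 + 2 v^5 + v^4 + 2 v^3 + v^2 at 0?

A5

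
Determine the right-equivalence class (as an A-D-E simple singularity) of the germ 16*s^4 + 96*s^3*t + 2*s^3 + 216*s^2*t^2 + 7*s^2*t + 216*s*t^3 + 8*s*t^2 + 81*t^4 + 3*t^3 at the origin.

The Hessian of f at 0 has rank 0. Corank 2; j^3 = (s + t)^2*(2*s + 3*t) has shape L^2 M (L != M), so D-series; mu = 5 gives D_5.

D_5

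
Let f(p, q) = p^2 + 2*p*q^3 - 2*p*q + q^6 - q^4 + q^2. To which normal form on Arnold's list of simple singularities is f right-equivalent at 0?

The Hessian of f at 0 has rank 1. Corank 1: A-series; mu = 3 gives A_3.

A3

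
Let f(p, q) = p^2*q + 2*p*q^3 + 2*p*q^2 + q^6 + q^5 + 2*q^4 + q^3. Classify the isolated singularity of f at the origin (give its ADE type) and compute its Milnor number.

Type D_{7}, Milnor number mu = 7.

The Hessian of f at 0 is [[0, 0], [0, 0]] with rank 0, so corank 2. A Groebner basis of the Jacobian ideal J(f) in C{p,q} is {p^3 - p^2/2 - 7*p*q^2/2 + 3*p*q/2 + 2*q^2, p^2*q + p^2/6 + 13*p*q^2/6 - 5*p*q/6 - q^2, p*q + q^3 + q^2}; counting standard monomials gives mu = 7. Corank 2; j^3 = q*(p + q)^2 has shape L^2 M (L != M), so D-series; mu = 7 gives D_7.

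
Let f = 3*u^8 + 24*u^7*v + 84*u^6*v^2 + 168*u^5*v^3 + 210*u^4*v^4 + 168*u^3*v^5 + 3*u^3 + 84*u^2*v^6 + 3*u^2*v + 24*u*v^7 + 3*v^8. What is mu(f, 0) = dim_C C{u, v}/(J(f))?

The Hessian of f at 0 is [[0, 0], [0, 0]] with rank 0, so corank 2. A Groebner basis of the Jacobian ideal J(f) in C{u,v} is {-u*v/8 + v^7, u*v^2, u^2 + u*v}; counting standard monomials gives mu = 9. Corank 2; j^3 = 3*u^2*(u + v) has shape L^2 M (L != M), so D-series; mu = 9 gives D_9.

9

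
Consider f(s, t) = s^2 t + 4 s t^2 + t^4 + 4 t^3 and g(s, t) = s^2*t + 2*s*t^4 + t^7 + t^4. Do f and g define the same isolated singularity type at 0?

Yes.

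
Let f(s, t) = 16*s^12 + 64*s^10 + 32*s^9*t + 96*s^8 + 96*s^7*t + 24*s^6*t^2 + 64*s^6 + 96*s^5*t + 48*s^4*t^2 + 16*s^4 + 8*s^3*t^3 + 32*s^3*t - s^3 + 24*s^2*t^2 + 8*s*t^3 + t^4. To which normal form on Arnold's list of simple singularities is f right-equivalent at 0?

E6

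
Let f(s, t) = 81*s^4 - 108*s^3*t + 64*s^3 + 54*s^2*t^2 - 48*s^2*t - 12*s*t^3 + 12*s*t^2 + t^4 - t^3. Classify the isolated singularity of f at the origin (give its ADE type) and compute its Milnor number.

Type E6, Milnor number mu = 6.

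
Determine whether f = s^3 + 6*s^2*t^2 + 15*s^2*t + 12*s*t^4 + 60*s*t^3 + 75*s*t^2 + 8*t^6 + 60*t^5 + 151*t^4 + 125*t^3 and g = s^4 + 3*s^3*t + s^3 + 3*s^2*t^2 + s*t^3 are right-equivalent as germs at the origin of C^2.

No.

The Hessian of f at 0 is [[0, 0], [0, 0]] with rank 0, so corank 2. A Groebner basis of the Jacobian ideal J(f) in C{s,t} is {s^3 + 75*s^2/4 + 375*s*t/2 + 1875*t^2/4, s^2*t - 5*s^2/2 - 25*s*t - 125*t^2/2, s^2/4 + s*t^2 + 5*s*t/2 + 25*t^2/4, t^3}; counting standard monomials gives mu = 6. Corank 2; j^3 = (s + 5*t)^3 is a perfect cube, so E-series; the 4-jet and mu = 6 give E_6. The Hessian of g at 0 is [[0, 0], [0, 0]] with rank 0, so corank 2. A Groebner basis of the Jacobian ideal J(g) in C{s,t} is {3*s^2 + t^4 + t^3, s^3, s^2*t - s^2 - t^3/3, 2*s^2 + s*t^2 + 2*t^3/3}; counting standard monomials gives mu = 7. Corank 2; j^3 = s^3 is a perfect cube, so E-series; the 4-jet and mu = 7 give E_7. f is E_6 but g is E_7, hence not right-equivalent.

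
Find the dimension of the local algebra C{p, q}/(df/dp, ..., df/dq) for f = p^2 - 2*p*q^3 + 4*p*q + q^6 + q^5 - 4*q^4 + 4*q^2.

The Hessian of f at 0 has rank 1. Corank 1: A-series; mu = 4 gives A_4.

4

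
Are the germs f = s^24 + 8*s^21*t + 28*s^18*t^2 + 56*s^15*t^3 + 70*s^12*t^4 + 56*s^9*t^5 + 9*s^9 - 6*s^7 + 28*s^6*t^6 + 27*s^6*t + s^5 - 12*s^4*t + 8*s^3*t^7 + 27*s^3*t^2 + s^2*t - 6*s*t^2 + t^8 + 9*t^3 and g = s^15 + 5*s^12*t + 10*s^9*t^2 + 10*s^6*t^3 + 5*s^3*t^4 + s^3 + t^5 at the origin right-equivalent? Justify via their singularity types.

No.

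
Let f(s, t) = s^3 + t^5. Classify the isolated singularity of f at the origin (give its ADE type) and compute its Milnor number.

Type E8, Milnor number mu = 8.

The Hessian of f at 0 has rank 0. Corank 2; j^3 = s^3 is a perfect cube, so E-series; the 5-jet and mu = 8 give E_8.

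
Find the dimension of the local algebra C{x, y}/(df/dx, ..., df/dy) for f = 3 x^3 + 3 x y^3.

7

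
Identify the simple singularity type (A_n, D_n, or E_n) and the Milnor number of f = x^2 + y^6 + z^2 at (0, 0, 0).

Type A_{5}, Milnor number mu = 5.

The Hessian of f at 0 is [[2, 0, 0], [0, 0, 0], [0, 0, 2]] with rank 2, so corank 1. A Groebner basis of the Jacobian ideal J(f) in C{x,y,z} is {y^5, x, z}; counting standard monomials gives mu = 5. Corank 1: A-series; mu = 5 gives A_5.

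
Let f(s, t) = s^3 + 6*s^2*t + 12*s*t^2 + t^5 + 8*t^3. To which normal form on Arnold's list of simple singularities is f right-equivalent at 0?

E_8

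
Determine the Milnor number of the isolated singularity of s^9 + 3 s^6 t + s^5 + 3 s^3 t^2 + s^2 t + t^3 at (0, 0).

4

The Hessian of f at 0 is [[0, 0], [0, 0]] with rank 0, so corank 2. A Groebner basis of the Jacobian ideal J(f) in C{s,t} is {t^3, s^2 + 3*t^2, s*t}; counting standard monomials gives mu = 4. Corank 2; j^3 = t*(s^2 + t^2) splits into three distinct lines over C (the quadratic factor has nonzero discriminant), so D_4.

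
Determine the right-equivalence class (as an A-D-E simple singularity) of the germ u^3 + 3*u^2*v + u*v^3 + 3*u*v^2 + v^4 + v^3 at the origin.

The Hessian of f at 0 is [[0, 0], [0, 0]] with rank 0, so corank 2. A Groebner basis of the Jacobian ideal J(f) in C{u,v} is {u^3 + 3*u^2*v + 6*u^2 + 12*u*v + 6*v^2, -3*u^2 + u*v^2 - 6*u*v - 3*v^2, 3*u^2 + 6*u*v + v^3 + 3*v^2}; counting standard monomials gives mu = 7. Corank 2; j^3 = (u + v)^3 is a perfect cube, so E-series; the 4-jet and mu = 7 give E_7.

E_{7}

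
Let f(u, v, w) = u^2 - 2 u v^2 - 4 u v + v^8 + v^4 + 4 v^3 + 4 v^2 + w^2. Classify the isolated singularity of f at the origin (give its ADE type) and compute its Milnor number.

The Hessian of f at 0 has rank 2. Corank 1: A-series; mu = 7 gives A_7.

Type A_{7}, Milnor number mu = 7.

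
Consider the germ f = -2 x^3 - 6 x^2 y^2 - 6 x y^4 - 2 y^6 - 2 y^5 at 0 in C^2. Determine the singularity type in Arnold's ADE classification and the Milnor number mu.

Type E_{8}, Milnor number mu = 8.

The Hessian of f at 0 is [[0, 0], [0, 0]] with rank 0, so corank 2. A Groebner basis of the Jacobian ideal J(f) in C{x,y} is {y^4, x^3, x^2/2 + x*y^2}; counting standard monomials gives mu = 8. Corank 2; j^3 = -2*x^3 is a perfect cube, so E-series; the 5-jet and mu = 8 give E_8.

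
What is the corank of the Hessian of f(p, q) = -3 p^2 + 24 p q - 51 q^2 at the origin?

0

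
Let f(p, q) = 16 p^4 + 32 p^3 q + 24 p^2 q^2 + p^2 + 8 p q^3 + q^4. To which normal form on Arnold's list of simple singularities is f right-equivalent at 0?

A3

The Hessian of f at 0 has rank 1. Corank 1: A-series; mu = 3 gives A_3.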